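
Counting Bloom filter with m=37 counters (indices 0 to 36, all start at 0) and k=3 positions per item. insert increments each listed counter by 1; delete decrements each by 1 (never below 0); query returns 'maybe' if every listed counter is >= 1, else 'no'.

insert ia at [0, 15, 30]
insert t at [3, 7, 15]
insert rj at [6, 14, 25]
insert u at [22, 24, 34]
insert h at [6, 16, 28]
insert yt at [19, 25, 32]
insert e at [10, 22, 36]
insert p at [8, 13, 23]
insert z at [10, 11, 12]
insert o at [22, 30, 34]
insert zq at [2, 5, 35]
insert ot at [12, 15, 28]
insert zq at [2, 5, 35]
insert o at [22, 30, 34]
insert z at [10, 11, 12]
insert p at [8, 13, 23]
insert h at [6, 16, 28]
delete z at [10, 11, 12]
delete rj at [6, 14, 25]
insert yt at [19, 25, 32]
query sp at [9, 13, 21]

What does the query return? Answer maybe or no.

Step 1: insert ia at [0, 15, 30] -> counters=[1,0,0,0,0,0,0,0,0,0,0,0,0,0,0,1,0,0,0,0,0,0,0,0,0,0,0,0,0,0,1,0,0,0,0,0,0]
Step 2: insert t at [3, 7, 15] -> counters=[1,0,0,1,0,0,0,1,0,0,0,0,0,0,0,2,0,0,0,0,0,0,0,0,0,0,0,0,0,0,1,0,0,0,0,0,0]
Step 3: insert rj at [6, 14, 25] -> counters=[1,0,0,1,0,0,1,1,0,0,0,0,0,0,1,2,0,0,0,0,0,0,0,0,0,1,0,0,0,0,1,0,0,0,0,0,0]
Step 4: insert u at [22, 24, 34] -> counters=[1,0,0,1,0,0,1,1,0,0,0,0,0,0,1,2,0,0,0,0,0,0,1,0,1,1,0,0,0,0,1,0,0,0,1,0,0]
Step 5: insert h at [6, 16, 28] -> counters=[1,0,0,1,0,0,2,1,0,0,0,0,0,0,1,2,1,0,0,0,0,0,1,0,1,1,0,0,1,0,1,0,0,0,1,0,0]
Step 6: insert yt at [19, 25, 32] -> counters=[1,0,0,1,0,0,2,1,0,0,0,0,0,0,1,2,1,0,0,1,0,0,1,0,1,2,0,0,1,0,1,0,1,0,1,0,0]
Step 7: insert e at [10, 22, 36] -> counters=[1,0,0,1,0,0,2,1,0,0,1,0,0,0,1,2,1,0,0,1,0,0,2,0,1,2,0,0,1,0,1,0,1,0,1,0,1]
Step 8: insert p at [8, 13, 23] -> counters=[1,0,0,1,0,0,2,1,1,0,1,0,0,1,1,2,1,0,0,1,0,0,2,1,1,2,0,0,1,0,1,0,1,0,1,0,1]
Step 9: insert z at [10, 11, 12] -> counters=[1,0,0,1,0,0,2,1,1,0,2,1,1,1,1,2,1,0,0,1,0,0,2,1,1,2,0,0,1,0,1,0,1,0,1,0,1]
Step 10: insert o at [22, 30, 34] -> counters=[1,0,0,1,0,0,2,1,1,0,2,1,1,1,1,2,1,0,0,1,0,0,3,1,1,2,0,0,1,0,2,0,1,0,2,0,1]
Step 11: insert zq at [2, 5, 35] -> counters=[1,0,1,1,0,1,2,1,1,0,2,1,1,1,1,2,1,0,0,1,0,0,3,1,1,2,0,0,1,0,2,0,1,0,2,1,1]
Step 12: insert ot at [12, 15, 28] -> counters=[1,0,1,1,0,1,2,1,1,0,2,1,2,1,1,3,1,0,0,1,0,0,3,1,1,2,0,0,2,0,2,0,1,0,2,1,1]
Step 13: insert zq at [2, 5, 35] -> counters=[1,0,2,1,0,2,2,1,1,0,2,1,2,1,1,3,1,0,0,1,0,0,3,1,1,2,0,0,2,0,2,0,1,0,2,2,1]
Step 14: insert o at [22, 30, 34] -> counters=[1,0,2,1,0,2,2,1,1,0,2,1,2,1,1,3,1,0,0,1,0,0,4,1,1,2,0,0,2,0,3,0,1,0,3,2,1]
Step 15: insert z at [10, 11, 12] -> counters=[1,0,2,1,0,2,2,1,1,0,3,2,3,1,1,3,1,0,0,1,0,0,4,1,1,2,0,0,2,0,3,0,1,0,3,2,1]
Step 16: insert p at [8, 13, 23] -> counters=[1,0,2,1,0,2,2,1,2,0,3,2,3,2,1,3,1,0,0,1,0,0,4,2,1,2,0,0,2,0,3,0,1,0,3,2,1]
Step 17: insert h at [6, 16, 28] -> counters=[1,0,2,1,0,2,3,1,2,0,3,2,3,2,1,3,2,0,0,1,0,0,4,2,1,2,0,0,3,0,3,0,1,0,3,2,1]
Step 18: delete z at [10, 11, 12] -> counters=[1,0,2,1,0,2,3,1,2,0,2,1,2,2,1,3,2,0,0,1,0,0,4,2,1,2,0,0,3,0,3,0,1,0,3,2,1]
Step 19: delete rj at [6, 14, 25] -> counters=[1,0,2,1,0,2,2,1,2,0,2,1,2,2,0,3,2,0,0,1,0,0,4,2,1,1,0,0,3,0,3,0,1,0,3,2,1]
Step 20: insert yt at [19, 25, 32] -> counters=[1,0,2,1,0,2,2,1,2,0,2,1,2,2,0,3,2,0,0,2,0,0,4,2,1,2,0,0,3,0,3,0,2,0,3,2,1]
Query sp: check counters[9]=0 counters[13]=2 counters[21]=0 -> no

Answer: no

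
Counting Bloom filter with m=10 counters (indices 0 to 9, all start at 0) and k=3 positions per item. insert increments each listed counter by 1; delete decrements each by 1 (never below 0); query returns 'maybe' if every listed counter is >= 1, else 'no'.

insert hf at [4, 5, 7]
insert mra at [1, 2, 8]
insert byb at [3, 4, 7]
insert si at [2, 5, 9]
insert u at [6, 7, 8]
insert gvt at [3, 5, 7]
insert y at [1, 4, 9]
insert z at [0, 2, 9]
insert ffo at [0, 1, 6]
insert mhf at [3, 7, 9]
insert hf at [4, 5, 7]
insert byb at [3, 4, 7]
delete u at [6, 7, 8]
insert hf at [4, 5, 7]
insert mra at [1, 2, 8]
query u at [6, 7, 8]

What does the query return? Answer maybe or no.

Answer: maybe

Derivation:
Step 1: insert hf at [4, 5, 7] -> counters=[0,0,0,0,1,1,0,1,0,0]
Step 2: insert mra at [1, 2, 8] -> counters=[0,1,1,0,1,1,0,1,1,0]
Step 3: insert byb at [3, 4, 7] -> counters=[0,1,1,1,2,1,0,2,1,0]
Step 4: insert si at [2, 5, 9] -> counters=[0,1,2,1,2,2,0,2,1,1]
Step 5: insert u at [6, 7, 8] -> counters=[0,1,2,1,2,2,1,3,2,1]
Step 6: insert gvt at [3, 5, 7] -> counters=[0,1,2,2,2,3,1,4,2,1]
Step 7: insert y at [1, 4, 9] -> counters=[0,2,2,2,3,3,1,4,2,2]
Step 8: insert z at [0, 2, 9] -> counters=[1,2,3,2,3,3,1,4,2,3]
Step 9: insert ffo at [0, 1, 6] -> counters=[2,3,3,2,3,3,2,4,2,3]
Step 10: insert mhf at [3, 7, 9] -> counters=[2,3,3,3,3,3,2,5,2,4]
Step 11: insert hf at [4, 5, 7] -> counters=[2,3,3,3,4,4,2,6,2,4]
Step 12: insert byb at [3, 4, 7] -> counters=[2,3,3,4,5,4,2,7,2,4]
Step 13: delete u at [6, 7, 8] -> counters=[2,3,3,4,5,4,1,6,1,4]
Step 14: insert hf at [4, 5, 7] -> counters=[2,3,3,4,6,5,1,7,1,4]
Step 15: insert mra at [1, 2, 8] -> counters=[2,4,4,4,6,5,1,7,2,4]
Query u: check counters[6]=1 counters[7]=7 counters[8]=2 -> maybe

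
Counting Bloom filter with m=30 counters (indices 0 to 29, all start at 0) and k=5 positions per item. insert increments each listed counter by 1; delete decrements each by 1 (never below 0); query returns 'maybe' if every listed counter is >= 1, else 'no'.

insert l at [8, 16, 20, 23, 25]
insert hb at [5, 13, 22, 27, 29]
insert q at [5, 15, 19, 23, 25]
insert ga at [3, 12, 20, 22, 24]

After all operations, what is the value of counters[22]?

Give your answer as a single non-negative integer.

Answer: 2

Derivation:
Step 1: insert l at [8, 16, 20, 23, 25] -> counters=[0,0,0,0,0,0,0,0,1,0,0,0,0,0,0,0,1,0,0,0,1,0,0,1,0,1,0,0,0,0]
Step 2: insert hb at [5, 13, 22, 27, 29] -> counters=[0,0,0,0,0,1,0,0,1,0,0,0,0,1,0,0,1,0,0,0,1,0,1,1,0,1,0,1,0,1]
Step 3: insert q at [5, 15, 19, 23, 25] -> counters=[0,0,0,0,0,2,0,0,1,0,0,0,0,1,0,1,1,0,0,1,1,0,1,2,0,2,0,1,0,1]
Step 4: insert ga at [3, 12, 20, 22, 24] -> counters=[0,0,0,1,0,2,0,0,1,0,0,0,1,1,0,1,1,0,0,1,2,0,2,2,1,2,0,1,0,1]
Final counters=[0,0,0,1,0,2,0,0,1,0,0,0,1,1,0,1,1,0,0,1,2,0,2,2,1,2,0,1,0,1] -> counters[22]=2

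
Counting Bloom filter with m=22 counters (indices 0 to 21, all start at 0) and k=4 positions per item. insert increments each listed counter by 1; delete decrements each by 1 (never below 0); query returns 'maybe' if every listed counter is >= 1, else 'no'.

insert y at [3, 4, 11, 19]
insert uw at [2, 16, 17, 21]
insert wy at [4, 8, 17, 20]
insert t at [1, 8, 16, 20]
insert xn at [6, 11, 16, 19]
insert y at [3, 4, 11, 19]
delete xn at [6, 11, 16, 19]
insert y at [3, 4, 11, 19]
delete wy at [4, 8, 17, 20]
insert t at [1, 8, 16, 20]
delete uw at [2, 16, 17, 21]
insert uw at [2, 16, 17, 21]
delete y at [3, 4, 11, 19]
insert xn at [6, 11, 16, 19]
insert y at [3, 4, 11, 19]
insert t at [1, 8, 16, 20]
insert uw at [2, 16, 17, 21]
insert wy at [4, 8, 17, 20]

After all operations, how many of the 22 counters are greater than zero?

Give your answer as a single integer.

Step 1: insert y at [3, 4, 11, 19] -> counters=[0,0,0,1,1,0,0,0,0,0,0,1,0,0,0,0,0,0,0,1,0,0]
Step 2: insert uw at [2, 16, 17, 21] -> counters=[0,0,1,1,1,0,0,0,0,0,0,1,0,0,0,0,1,1,0,1,0,1]
Step 3: insert wy at [4, 8, 17, 20] -> counters=[0,0,1,1,2,0,0,0,1,0,0,1,0,0,0,0,1,2,0,1,1,1]
Step 4: insert t at [1, 8, 16, 20] -> counters=[0,1,1,1,2,0,0,0,2,0,0,1,0,0,0,0,2,2,0,1,2,1]
Step 5: insert xn at [6, 11, 16, 19] -> counters=[0,1,1,1,2,0,1,0,2,0,0,2,0,0,0,0,3,2,0,2,2,1]
Step 6: insert y at [3, 4, 11, 19] -> counters=[0,1,1,2,3,0,1,0,2,0,0,3,0,0,0,0,3,2,0,3,2,1]
Step 7: delete xn at [6, 11, 16, 19] -> counters=[0,1,1,2,3,0,0,0,2,0,0,2,0,0,0,0,2,2,0,2,2,1]
Step 8: insert y at [3, 4, 11, 19] -> counters=[0,1,1,3,4,0,0,0,2,0,0,3,0,0,0,0,2,2,0,3,2,1]
Step 9: delete wy at [4, 8, 17, 20] -> counters=[0,1,1,3,3,0,0,0,1,0,0,3,0,0,0,0,2,1,0,3,1,1]
Step 10: insert t at [1, 8, 16, 20] -> counters=[0,2,1,3,3,0,0,0,2,0,0,3,0,0,0,0,3,1,0,3,2,1]
Step 11: delete uw at [2, 16, 17, 21] -> counters=[0,2,0,3,3,0,0,0,2,0,0,3,0,0,0,0,2,0,0,3,2,0]
Step 12: insert uw at [2, 16, 17, 21] -> counters=[0,2,1,3,3,0,0,0,2,0,0,3,0,0,0,0,3,1,0,3,2,1]
Step 13: delete y at [3, 4, 11, 19] -> counters=[0,2,1,2,2,0,0,0,2,0,0,2,0,0,0,0,3,1,0,2,2,1]
Step 14: insert xn at [6, 11, 16, 19] -> counters=[0,2,1,2,2,0,1,0,2,0,0,3,0,0,0,0,4,1,0,3,2,1]
Step 15: insert y at [3, 4, 11, 19] -> counters=[0,2,1,3,3,0,1,0,2,0,0,4,0,0,0,0,4,1,0,4,2,1]
Step 16: insert t at [1, 8, 16, 20] -> counters=[0,3,1,3,3,0,1,0,3,0,0,4,0,0,0,0,5,1,0,4,3,1]
Step 17: insert uw at [2, 16, 17, 21] -> counters=[0,3,2,3,3,0,1,0,3,0,0,4,0,0,0,0,6,2,0,4,3,2]
Step 18: insert wy at [4, 8, 17, 20] -> counters=[0,3,2,3,4,0,1,0,4,0,0,4,0,0,0,0,6,3,0,4,4,2]
Final counters=[0,3,2,3,4,0,1,0,4,0,0,4,0,0,0,0,6,3,0,4,4,2] -> 12 nonzero

Answer: 12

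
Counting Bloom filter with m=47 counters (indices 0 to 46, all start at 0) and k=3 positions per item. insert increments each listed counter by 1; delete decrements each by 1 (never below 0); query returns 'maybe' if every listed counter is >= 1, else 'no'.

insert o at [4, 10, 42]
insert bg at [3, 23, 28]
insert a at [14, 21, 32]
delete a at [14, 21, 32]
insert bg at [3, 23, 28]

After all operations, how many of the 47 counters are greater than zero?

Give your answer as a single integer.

Step 1: insert o at [4, 10, 42] -> counters=[0,0,0,0,1,0,0,0,0,0,1,0,0,0,0,0,0,0,0,0,0,0,0,0,0,0,0,0,0,0,0,0,0,0,0,0,0,0,0,0,0,0,1,0,0,0,0]
Step 2: insert bg at [3, 23, 28] -> counters=[0,0,0,1,1,0,0,0,0,0,1,0,0,0,0,0,0,0,0,0,0,0,0,1,0,0,0,0,1,0,0,0,0,0,0,0,0,0,0,0,0,0,1,0,0,0,0]
Step 3: insert a at [14, 21, 32] -> counters=[0,0,0,1,1,0,0,0,0,0,1,0,0,0,1,0,0,0,0,0,0,1,0,1,0,0,0,0,1,0,0,0,1,0,0,0,0,0,0,0,0,0,1,0,0,0,0]
Step 4: delete a at [14, 21, 32] -> counters=[0,0,0,1,1,0,0,0,0,0,1,0,0,0,0,0,0,0,0,0,0,0,0,1,0,0,0,0,1,0,0,0,0,0,0,0,0,0,0,0,0,0,1,0,0,0,0]
Step 5: insert bg at [3, 23, 28] -> counters=[0,0,0,2,1,0,0,0,0,0,1,0,0,0,0,0,0,0,0,0,0,0,0,2,0,0,0,0,2,0,0,0,0,0,0,0,0,0,0,0,0,0,1,0,0,0,0]
Final counters=[0,0,0,2,1,0,0,0,0,0,1,0,0,0,0,0,0,0,0,0,0,0,0,2,0,0,0,0,2,0,0,0,0,0,0,0,0,0,0,0,0,0,1,0,0,0,0] -> 6 nonzero

Answer: 6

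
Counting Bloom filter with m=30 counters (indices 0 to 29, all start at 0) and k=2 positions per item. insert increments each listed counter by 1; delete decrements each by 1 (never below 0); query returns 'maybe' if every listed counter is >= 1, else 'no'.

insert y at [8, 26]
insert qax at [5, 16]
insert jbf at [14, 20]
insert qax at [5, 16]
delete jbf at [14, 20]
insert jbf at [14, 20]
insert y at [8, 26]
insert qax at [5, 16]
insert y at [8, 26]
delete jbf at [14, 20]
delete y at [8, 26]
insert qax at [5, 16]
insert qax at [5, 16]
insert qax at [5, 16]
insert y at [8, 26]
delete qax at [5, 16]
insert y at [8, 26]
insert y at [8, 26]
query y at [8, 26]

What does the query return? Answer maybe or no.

Answer: maybe

Derivation:
Step 1: insert y at [8, 26] -> counters=[0,0,0,0,0,0,0,0,1,0,0,0,0,0,0,0,0,0,0,0,0,0,0,0,0,0,1,0,0,0]
Step 2: insert qax at [5, 16] -> counters=[0,0,0,0,0,1,0,0,1,0,0,0,0,0,0,0,1,0,0,0,0,0,0,0,0,0,1,0,0,0]
Step 3: insert jbf at [14, 20] -> counters=[0,0,0,0,0,1,0,0,1,0,0,0,0,0,1,0,1,0,0,0,1,0,0,0,0,0,1,0,0,0]
Step 4: insert qax at [5, 16] -> counters=[0,0,0,0,0,2,0,0,1,0,0,0,0,0,1,0,2,0,0,0,1,0,0,0,0,0,1,0,0,0]
Step 5: delete jbf at [14, 20] -> counters=[0,0,0,0,0,2,0,0,1,0,0,0,0,0,0,0,2,0,0,0,0,0,0,0,0,0,1,0,0,0]
Step 6: insert jbf at [14, 20] -> counters=[0,0,0,0,0,2,0,0,1,0,0,0,0,0,1,0,2,0,0,0,1,0,0,0,0,0,1,0,0,0]
Step 7: insert y at [8, 26] -> counters=[0,0,0,0,0,2,0,0,2,0,0,0,0,0,1,0,2,0,0,0,1,0,0,0,0,0,2,0,0,0]
Step 8: insert qax at [5, 16] -> counters=[0,0,0,0,0,3,0,0,2,0,0,0,0,0,1,0,3,0,0,0,1,0,0,0,0,0,2,0,0,0]
Step 9: insert y at [8, 26] -> counters=[0,0,0,0,0,3,0,0,3,0,0,0,0,0,1,0,3,0,0,0,1,0,0,0,0,0,3,0,0,0]
Step 10: delete jbf at [14, 20] -> counters=[0,0,0,0,0,3,0,0,3,0,0,0,0,0,0,0,3,0,0,0,0,0,0,0,0,0,3,0,0,0]
Step 11: delete y at [8, 26] -> counters=[0,0,0,0,0,3,0,0,2,0,0,0,0,0,0,0,3,0,0,0,0,0,0,0,0,0,2,0,0,0]
Step 12: insert qax at [5, 16] -> counters=[0,0,0,0,0,4,0,0,2,0,0,0,0,0,0,0,4,0,0,0,0,0,0,0,0,0,2,0,0,0]
Step 13: insert qax at [5, 16] -> counters=[0,0,0,0,0,5,0,0,2,0,0,0,0,0,0,0,5,0,0,0,0,0,0,0,0,0,2,0,0,0]
Step 14: insert qax at [5, 16] -> counters=[0,0,0,0,0,6,0,0,2,0,0,0,0,0,0,0,6,0,0,0,0,0,0,0,0,0,2,0,0,0]
Step 15: insert y at [8, 26] -> counters=[0,0,0,0,0,6,0,0,3,0,0,0,0,0,0,0,6,0,0,0,0,0,0,0,0,0,3,0,0,0]
Step 16: delete qax at [5, 16] -> counters=[0,0,0,0,0,5,0,0,3,0,0,0,0,0,0,0,5,0,0,0,0,0,0,0,0,0,3,0,0,0]
Step 17: insert y at [8, 26] -> counters=[0,0,0,0,0,5,0,0,4,0,0,0,0,0,0,0,5,0,0,0,0,0,0,0,0,0,4,0,0,0]
Step 18: insert y at [8, 26] -> counters=[0,0,0,0,0,5,0,0,5,0,0,0,0,0,0,0,5,0,0,0,0,0,0,0,0,0,5,0,0,0]
Query y: check counters[8]=5 counters[26]=5 -> maybe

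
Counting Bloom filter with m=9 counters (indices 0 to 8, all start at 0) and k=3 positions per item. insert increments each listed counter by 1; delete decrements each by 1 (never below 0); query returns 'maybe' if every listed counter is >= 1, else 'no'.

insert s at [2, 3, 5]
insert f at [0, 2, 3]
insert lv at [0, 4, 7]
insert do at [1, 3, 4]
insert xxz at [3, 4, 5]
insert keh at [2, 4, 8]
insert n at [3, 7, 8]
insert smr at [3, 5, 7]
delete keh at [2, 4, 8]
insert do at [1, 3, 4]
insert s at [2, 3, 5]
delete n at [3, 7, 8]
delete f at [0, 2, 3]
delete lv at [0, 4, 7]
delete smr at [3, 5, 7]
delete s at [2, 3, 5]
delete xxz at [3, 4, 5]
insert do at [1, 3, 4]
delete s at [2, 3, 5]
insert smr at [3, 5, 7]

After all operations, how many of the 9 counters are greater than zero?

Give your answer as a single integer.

Step 1: insert s at [2, 3, 5] -> counters=[0,0,1,1,0,1,0,0,0]
Step 2: insert f at [0, 2, 3] -> counters=[1,0,2,2,0,1,0,0,0]
Step 3: insert lv at [0, 4, 7] -> counters=[2,0,2,2,1,1,0,1,0]
Step 4: insert do at [1, 3, 4] -> counters=[2,1,2,3,2,1,0,1,0]
Step 5: insert xxz at [3, 4, 5] -> counters=[2,1,2,4,3,2,0,1,0]
Step 6: insert keh at [2, 4, 8] -> counters=[2,1,3,4,4,2,0,1,1]
Step 7: insert n at [3, 7, 8] -> counters=[2,1,3,5,4,2,0,2,2]
Step 8: insert smr at [3, 5, 7] -> counters=[2,1,3,6,4,3,0,3,2]
Step 9: delete keh at [2, 4, 8] -> counters=[2,1,2,6,3,3,0,3,1]
Step 10: insert do at [1, 3, 4] -> counters=[2,2,2,7,4,3,0,3,1]
Step 11: insert s at [2, 3, 5] -> counters=[2,2,3,8,4,4,0,3,1]
Step 12: delete n at [3, 7, 8] -> counters=[2,2,3,7,4,4,0,2,0]
Step 13: delete f at [0, 2, 3] -> counters=[1,2,2,6,4,4,0,2,0]
Step 14: delete lv at [0, 4, 7] -> counters=[0,2,2,6,3,4,0,1,0]
Step 15: delete smr at [3, 5, 7] -> counters=[0,2,2,5,3,3,0,0,0]
Step 16: delete s at [2, 3, 5] -> counters=[0,2,1,4,3,2,0,0,0]
Step 17: delete xxz at [3, 4, 5] -> counters=[0,2,1,3,2,1,0,0,0]
Step 18: insert do at [1, 3, 4] -> counters=[0,3,1,4,3,1,0,0,0]
Step 19: delete s at [2, 3, 5] -> counters=[0,3,0,3,3,0,0,0,0]
Step 20: insert smr at [3, 5, 7] -> counters=[0,3,0,4,3,1,0,1,0]
Final counters=[0,3,0,4,3,1,0,1,0] -> 5 nonzero

Answer: 5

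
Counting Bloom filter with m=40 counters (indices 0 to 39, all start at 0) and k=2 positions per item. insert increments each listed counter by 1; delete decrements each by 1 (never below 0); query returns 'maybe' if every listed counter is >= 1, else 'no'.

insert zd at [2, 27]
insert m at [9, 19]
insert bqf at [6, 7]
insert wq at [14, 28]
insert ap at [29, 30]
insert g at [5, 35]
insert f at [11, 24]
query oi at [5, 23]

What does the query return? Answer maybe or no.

Answer: no

Derivation:
Step 1: insert zd at [2, 27] -> counters=[0,0,1,0,0,0,0,0,0,0,0,0,0,0,0,0,0,0,0,0,0,0,0,0,0,0,0,1,0,0,0,0,0,0,0,0,0,0,0,0]
Step 2: insert m at [9, 19] -> counters=[0,0,1,0,0,0,0,0,0,1,0,0,0,0,0,0,0,0,0,1,0,0,0,0,0,0,0,1,0,0,0,0,0,0,0,0,0,0,0,0]
Step 3: insert bqf at [6, 7] -> counters=[0,0,1,0,0,0,1,1,0,1,0,0,0,0,0,0,0,0,0,1,0,0,0,0,0,0,0,1,0,0,0,0,0,0,0,0,0,0,0,0]
Step 4: insert wq at [14, 28] -> counters=[0,0,1,0,0,0,1,1,0,1,0,0,0,0,1,0,0,0,0,1,0,0,0,0,0,0,0,1,1,0,0,0,0,0,0,0,0,0,0,0]
Step 5: insert ap at [29, 30] -> counters=[0,0,1,0,0,0,1,1,0,1,0,0,0,0,1,0,0,0,0,1,0,0,0,0,0,0,0,1,1,1,1,0,0,0,0,0,0,0,0,0]
Step 6: insert g at [5, 35] -> counters=[0,0,1,0,0,1,1,1,0,1,0,0,0,0,1,0,0,0,0,1,0,0,0,0,0,0,0,1,1,1,1,0,0,0,0,1,0,0,0,0]
Step 7: insert f at [11, 24] -> counters=[0,0,1,0,0,1,1,1,0,1,0,1,0,0,1,0,0,0,0,1,0,0,0,0,1,0,0,1,1,1,1,0,0,0,0,1,0,0,0,0]
Query oi: check counters[5]=1 counters[23]=0 -> no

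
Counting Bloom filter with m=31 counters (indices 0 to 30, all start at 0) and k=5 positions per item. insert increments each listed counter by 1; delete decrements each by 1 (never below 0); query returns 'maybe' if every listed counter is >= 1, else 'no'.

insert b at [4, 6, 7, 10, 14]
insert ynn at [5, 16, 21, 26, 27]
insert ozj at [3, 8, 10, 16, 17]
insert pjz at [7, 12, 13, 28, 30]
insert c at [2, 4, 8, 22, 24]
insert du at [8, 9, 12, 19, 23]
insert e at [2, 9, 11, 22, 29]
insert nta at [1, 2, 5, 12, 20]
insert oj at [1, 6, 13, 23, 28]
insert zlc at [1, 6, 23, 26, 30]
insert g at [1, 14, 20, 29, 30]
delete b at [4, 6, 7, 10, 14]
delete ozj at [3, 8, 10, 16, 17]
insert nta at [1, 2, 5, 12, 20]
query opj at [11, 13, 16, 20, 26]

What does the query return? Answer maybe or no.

Step 1: insert b at [4, 6, 7, 10, 14] -> counters=[0,0,0,0,1,0,1,1,0,0,1,0,0,0,1,0,0,0,0,0,0,0,0,0,0,0,0,0,0,0,0]
Step 2: insert ynn at [5, 16, 21, 26, 27] -> counters=[0,0,0,0,1,1,1,1,0,0,1,0,0,0,1,0,1,0,0,0,0,1,0,0,0,0,1,1,0,0,0]
Step 3: insert ozj at [3, 8, 10, 16, 17] -> counters=[0,0,0,1,1,1,1,1,1,0,2,0,0,0,1,0,2,1,0,0,0,1,0,0,0,0,1,1,0,0,0]
Step 4: insert pjz at [7, 12, 13, 28, 30] -> counters=[0,0,0,1,1,1,1,2,1,0,2,0,1,1,1,0,2,1,0,0,0,1,0,0,0,0,1,1,1,0,1]
Step 5: insert c at [2, 4, 8, 22, 24] -> counters=[0,0,1,1,2,1,1,2,2,0,2,0,1,1,1,0,2,1,0,0,0,1,1,0,1,0,1,1,1,0,1]
Step 6: insert du at [8, 9, 12, 19, 23] -> counters=[0,0,1,1,2,1,1,2,3,1,2,0,2,1,1,0,2,1,0,1,0,1,1,1,1,0,1,1,1,0,1]
Step 7: insert e at [2, 9, 11, 22, 29] -> counters=[0,0,2,1,2,1,1,2,3,2,2,1,2,1,1,0,2,1,0,1,0,1,2,1,1,0,1,1,1,1,1]
Step 8: insert nta at [1, 2, 5, 12, 20] -> counters=[0,1,3,1,2,2,1,2,3,2,2,1,3,1,1,0,2,1,0,1,1,1,2,1,1,0,1,1,1,1,1]
Step 9: insert oj at [1, 6, 13, 23, 28] -> counters=[0,2,3,1,2,2,2,2,3,2,2,1,3,2,1,0,2,1,0,1,1,1,2,2,1,0,1,1,2,1,1]
Step 10: insert zlc at [1, 6, 23, 26, 30] -> counters=[0,3,3,1,2,2,3,2,3,2,2,1,3,2,1,0,2,1,0,1,1,1,2,3,1,0,2,1,2,1,2]
Step 11: insert g at [1, 14, 20, 29, 30] -> counters=[0,4,3,1,2,2,3,2,3,2,2,1,3,2,2,0,2,1,0,1,2,1,2,3,1,0,2,1,2,2,3]
Step 12: delete b at [4, 6, 7, 10, 14] -> counters=[0,4,3,1,1,2,2,1,3,2,1,1,3,2,1,0,2,1,0,1,2,1,2,3,1,0,2,1,2,2,3]
Step 13: delete ozj at [3, 8, 10, 16, 17] -> counters=[0,4,3,0,1,2,2,1,2,2,0,1,3,2,1,0,1,0,0,1,2,1,2,3,1,0,2,1,2,2,3]
Step 14: insert nta at [1, 2, 5, 12, 20] -> counters=[0,5,4,0,1,3,2,1,2,2,0,1,4,2,1,0,1,0,0,1,3,1,2,3,1,0,2,1,2,2,3]
Query opj: check counters[11]=1 counters[13]=2 counters[16]=1 counters[20]=3 counters[26]=2 -> maybe

Answer: maybe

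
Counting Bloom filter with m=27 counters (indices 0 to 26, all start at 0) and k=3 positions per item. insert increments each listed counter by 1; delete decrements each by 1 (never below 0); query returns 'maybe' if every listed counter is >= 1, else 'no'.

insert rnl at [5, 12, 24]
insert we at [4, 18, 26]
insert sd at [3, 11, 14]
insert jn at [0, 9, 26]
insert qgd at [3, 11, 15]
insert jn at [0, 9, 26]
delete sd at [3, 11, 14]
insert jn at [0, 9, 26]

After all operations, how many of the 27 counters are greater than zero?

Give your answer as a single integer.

Answer: 11

Derivation:
Step 1: insert rnl at [5, 12, 24] -> counters=[0,0,0,0,0,1,0,0,0,0,0,0,1,0,0,0,0,0,0,0,0,0,0,0,1,0,0]
Step 2: insert we at [4, 18, 26] -> counters=[0,0,0,0,1,1,0,0,0,0,0,0,1,0,0,0,0,0,1,0,0,0,0,0,1,0,1]
Step 3: insert sd at [3, 11, 14] -> counters=[0,0,0,1,1,1,0,0,0,0,0,1,1,0,1,0,0,0,1,0,0,0,0,0,1,0,1]
Step 4: insert jn at [0, 9, 26] -> counters=[1,0,0,1,1,1,0,0,0,1,0,1,1,0,1,0,0,0,1,0,0,0,0,0,1,0,2]
Step 5: insert qgd at [3, 11, 15] -> counters=[1,0,0,2,1,1,0,0,0,1,0,2,1,0,1,1,0,0,1,0,0,0,0,0,1,0,2]
Step 6: insert jn at [0, 9, 26] -> counters=[2,0,0,2,1,1,0,0,0,2,0,2,1,0,1,1,0,0,1,0,0,0,0,0,1,0,3]
Step 7: delete sd at [3, 11, 14] -> counters=[2,0,0,1,1,1,0,0,0,2,0,1,1,0,0,1,0,0,1,0,0,0,0,0,1,0,3]
Step 8: insert jn at [0, 9, 26] -> counters=[3,0,0,1,1,1,0,0,0,3,0,1,1,0,0,1,0,0,1,0,0,0,0,0,1,0,4]
Final counters=[3,0,0,1,1,1,0,0,0,3,0,1,1,0,0,1,0,0,1,0,0,0,0,0,1,0,4] -> 11 nonzero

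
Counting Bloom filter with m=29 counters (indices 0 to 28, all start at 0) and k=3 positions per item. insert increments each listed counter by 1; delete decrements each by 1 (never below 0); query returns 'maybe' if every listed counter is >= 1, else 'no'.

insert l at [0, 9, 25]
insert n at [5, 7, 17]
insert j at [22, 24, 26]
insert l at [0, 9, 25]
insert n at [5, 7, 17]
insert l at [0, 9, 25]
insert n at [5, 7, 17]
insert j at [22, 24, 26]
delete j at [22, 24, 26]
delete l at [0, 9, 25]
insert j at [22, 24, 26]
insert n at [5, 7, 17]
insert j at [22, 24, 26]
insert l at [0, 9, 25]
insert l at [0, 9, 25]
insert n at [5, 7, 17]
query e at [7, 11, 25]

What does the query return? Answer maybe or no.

Answer: no

Derivation:
Step 1: insert l at [0, 9, 25] -> counters=[1,0,0,0,0,0,0,0,0,1,0,0,0,0,0,0,0,0,0,0,0,0,0,0,0,1,0,0,0]
Step 2: insert n at [5, 7, 17] -> counters=[1,0,0,0,0,1,0,1,0,1,0,0,0,0,0,0,0,1,0,0,0,0,0,0,0,1,0,0,0]
Step 3: insert j at [22, 24, 26] -> counters=[1,0,0,0,0,1,0,1,0,1,0,0,0,0,0,0,0,1,0,0,0,0,1,0,1,1,1,0,0]
Step 4: insert l at [0, 9, 25] -> counters=[2,0,0,0,0,1,0,1,0,2,0,0,0,0,0,0,0,1,0,0,0,0,1,0,1,2,1,0,0]
Step 5: insert n at [5, 7, 17] -> counters=[2,0,0,0,0,2,0,2,0,2,0,0,0,0,0,0,0,2,0,0,0,0,1,0,1,2,1,0,0]
Step 6: insert l at [0, 9, 25] -> counters=[3,0,0,0,0,2,0,2,0,3,0,0,0,0,0,0,0,2,0,0,0,0,1,0,1,3,1,0,0]
Step 7: insert n at [5, 7, 17] -> counters=[3,0,0,0,0,3,0,3,0,3,0,0,0,0,0,0,0,3,0,0,0,0,1,0,1,3,1,0,0]
Step 8: insert j at [22, 24, 26] -> counters=[3,0,0,0,0,3,0,3,0,3,0,0,0,0,0,0,0,3,0,0,0,0,2,0,2,3,2,0,0]
Step 9: delete j at [22, 24, 26] -> counters=[3,0,0,0,0,3,0,3,0,3,0,0,0,0,0,0,0,3,0,0,0,0,1,0,1,3,1,0,0]
Step 10: delete l at [0, 9, 25] -> counters=[2,0,0,0,0,3,0,3,0,2,0,0,0,0,0,0,0,3,0,0,0,0,1,0,1,2,1,0,0]
Step 11: insert j at [22, 24, 26] -> counters=[2,0,0,0,0,3,0,3,0,2,0,0,0,0,0,0,0,3,0,0,0,0,2,0,2,2,2,0,0]
Step 12: insert n at [5, 7, 17] -> counters=[2,0,0,0,0,4,0,4,0,2,0,0,0,0,0,0,0,4,0,0,0,0,2,0,2,2,2,0,0]
Step 13: insert j at [22, 24, 26] -> counters=[2,0,0,0,0,4,0,4,0,2,0,0,0,0,0,0,0,4,0,0,0,0,3,0,3,2,3,0,0]
Step 14: insert l at [0, 9, 25] -> counters=[3,0,0,0,0,4,0,4,0,3,0,0,0,0,0,0,0,4,0,0,0,0,3,0,3,3,3,0,0]
Step 15: insert l at [0, 9, 25] -> counters=[4,0,0,0,0,4,0,4,0,4,0,0,0,0,0,0,0,4,0,0,0,0,3,0,3,4,3,0,0]
Step 16: insert n at [5, 7, 17] -> counters=[4,0,0,0,0,5,0,5,0,4,0,0,0,0,0,0,0,5,0,0,0,0,3,0,3,4,3,0,0]
Query e: check counters[7]=5 counters[11]=0 counters[25]=4 -> no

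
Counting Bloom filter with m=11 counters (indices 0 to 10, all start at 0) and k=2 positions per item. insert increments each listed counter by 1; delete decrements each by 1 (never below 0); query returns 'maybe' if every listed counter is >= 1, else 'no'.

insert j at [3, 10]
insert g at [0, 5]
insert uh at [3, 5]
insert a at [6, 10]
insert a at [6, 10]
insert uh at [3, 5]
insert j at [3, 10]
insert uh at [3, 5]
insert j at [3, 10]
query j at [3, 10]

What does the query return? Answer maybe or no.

Answer: maybe

Derivation:
Step 1: insert j at [3, 10] -> counters=[0,0,0,1,0,0,0,0,0,0,1]
Step 2: insert g at [0, 5] -> counters=[1,0,0,1,0,1,0,0,0,0,1]
Step 3: insert uh at [3, 5] -> counters=[1,0,0,2,0,2,0,0,0,0,1]
Step 4: insert a at [6, 10] -> counters=[1,0,0,2,0,2,1,0,0,0,2]
Step 5: insert a at [6, 10] -> counters=[1,0,0,2,0,2,2,0,0,0,3]
Step 6: insert uh at [3, 5] -> counters=[1,0,0,3,0,3,2,0,0,0,3]
Step 7: insert j at [3, 10] -> counters=[1,0,0,4,0,3,2,0,0,0,4]
Step 8: insert uh at [3, 5] -> counters=[1,0,0,5,0,4,2,0,0,0,4]
Step 9: insert j at [3, 10] -> counters=[1,0,0,6,0,4,2,0,0,0,5]
Query j: check counters[3]=6 counters[10]=5 -> maybe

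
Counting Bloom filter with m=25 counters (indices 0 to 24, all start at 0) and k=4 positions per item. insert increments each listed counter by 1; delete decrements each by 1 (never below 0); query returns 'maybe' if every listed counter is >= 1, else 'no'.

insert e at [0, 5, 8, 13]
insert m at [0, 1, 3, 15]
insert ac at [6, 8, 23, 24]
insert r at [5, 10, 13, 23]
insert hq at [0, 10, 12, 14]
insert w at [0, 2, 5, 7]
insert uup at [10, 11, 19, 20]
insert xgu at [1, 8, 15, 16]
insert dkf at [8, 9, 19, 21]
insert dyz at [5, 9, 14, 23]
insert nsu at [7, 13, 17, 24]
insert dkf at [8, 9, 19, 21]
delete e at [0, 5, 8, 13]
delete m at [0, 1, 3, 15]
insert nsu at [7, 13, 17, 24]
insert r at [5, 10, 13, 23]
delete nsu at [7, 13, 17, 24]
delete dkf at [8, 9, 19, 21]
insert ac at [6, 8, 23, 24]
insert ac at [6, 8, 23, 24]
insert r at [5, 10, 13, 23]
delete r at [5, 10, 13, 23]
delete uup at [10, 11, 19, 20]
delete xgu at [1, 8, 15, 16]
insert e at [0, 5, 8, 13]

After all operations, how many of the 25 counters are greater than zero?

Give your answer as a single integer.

Answer: 16

Derivation:
Step 1: insert e at [0, 5, 8, 13] -> counters=[1,0,0,0,0,1,0,0,1,0,0,0,0,1,0,0,0,0,0,0,0,0,0,0,0]
Step 2: insert m at [0, 1, 3, 15] -> counters=[2,1,0,1,0,1,0,0,1,0,0,0,0,1,0,1,0,0,0,0,0,0,0,0,0]
Step 3: insert ac at [6, 8, 23, 24] -> counters=[2,1,0,1,0,1,1,0,2,0,0,0,0,1,0,1,0,0,0,0,0,0,0,1,1]
Step 4: insert r at [5, 10, 13, 23] -> counters=[2,1,0,1,0,2,1,0,2,0,1,0,0,2,0,1,0,0,0,0,0,0,0,2,1]
Step 5: insert hq at [0, 10, 12, 14] -> counters=[3,1,0,1,0,2,1,0,2,0,2,0,1,2,1,1,0,0,0,0,0,0,0,2,1]
Step 6: insert w at [0, 2, 5, 7] -> counters=[4,1,1,1,0,3,1,1,2,0,2,0,1,2,1,1,0,0,0,0,0,0,0,2,1]
Step 7: insert uup at [10, 11, 19, 20] -> counters=[4,1,1,1,0,3,1,1,2,0,3,1,1,2,1,1,0,0,0,1,1,0,0,2,1]
Step 8: insert xgu at [1, 8, 15, 16] -> counters=[4,2,1,1,0,3,1,1,3,0,3,1,1,2,1,2,1,0,0,1,1,0,0,2,1]
Step 9: insert dkf at [8, 9, 19, 21] -> counters=[4,2,1,1,0,3,1,1,4,1,3,1,1,2,1,2,1,0,0,2,1,1,0,2,1]
Step 10: insert dyz at [5, 9, 14, 23] -> counters=[4,2,1,1,0,4,1,1,4,2,3,1,1,2,2,2,1,0,0,2,1,1,0,3,1]
Step 11: insert nsu at [7, 13, 17, 24] -> counters=[4,2,1,1,0,4,1,2,4,2,3,1,1,3,2,2,1,1,0,2,1,1,0,3,2]
Step 12: insert dkf at [8, 9, 19, 21] -> counters=[4,2,1,1,0,4,1,2,5,3,3,1,1,3,2,2,1,1,0,3,1,2,0,3,2]
Step 13: delete e at [0, 5, 8, 13] -> counters=[3,2,1,1,0,3,1,2,4,3,3,1,1,2,2,2,1,1,0,3,1,2,0,3,2]
Step 14: delete m at [0, 1, 3, 15] -> counters=[2,1,1,0,0,3,1,2,4,3,3,1,1,2,2,1,1,1,0,3,1,2,0,3,2]
Step 15: insert nsu at [7, 13, 17, 24] -> counters=[2,1,1,0,0,3,1,3,4,3,3,1,1,3,2,1,1,2,0,3,1,2,0,3,3]
Step 16: insert r at [5, 10, 13, 23] -> counters=[2,1,1,0,0,4,1,3,4,3,4,1,1,4,2,1,1,2,0,3,1,2,0,4,3]
Step 17: delete nsu at [7, 13, 17, 24] -> counters=[2,1,1,0,0,4,1,2,4,3,4,1,1,3,2,1,1,1,0,3,1,2,0,4,2]
Step 18: delete dkf at [8, 9, 19, 21] -> counters=[2,1,1,0,0,4,1,2,3,2,4,1,1,3,2,1,1,1,0,2,1,1,0,4,2]
Step 19: insert ac at [6, 8, 23, 24] -> counters=[2,1,1,0,0,4,2,2,4,2,4,1,1,3,2,1,1,1,0,2,1,1,0,5,3]
Step 20: insert ac at [6, 8, 23, 24] -> counters=[2,1,1,0,0,4,3,2,5,2,4,1,1,3,2,1,1,1,0,2,1,1,0,6,4]
Step 21: insert r at [5, 10, 13, 23] -> counters=[2,1,1,0,0,5,3,2,5,2,5,1,1,4,2,1,1,1,0,2,1,1,0,7,4]
Step 22: delete r at [5, 10, 13, 23] -> counters=[2,1,1,0,0,4,3,2,5,2,4,1,1,3,2,1,1,1,0,2,1,1,0,6,4]
Step 23: delete uup at [10, 11, 19, 20] -> counters=[2,1,1,0,0,4,3,2,5,2,3,0,1,3,2,1,1,1,0,1,0,1,0,6,4]
Step 24: delete xgu at [1, 8, 15, 16] -> counters=[2,0,1,0,0,4,3,2,4,2,3,0,1,3,2,0,0,1,0,1,0,1,0,6,4]
Step 25: insert e at [0, 5, 8, 13] -> counters=[3,0,1,0,0,5,3,2,5,2,3,0,1,4,2,0,0,1,0,1,0,1,0,6,4]
Final counters=[3,0,1,0,0,5,3,2,5,2,3,0,1,4,2,0,0,1,0,1,0,1,0,6,4] -> 16 nonzero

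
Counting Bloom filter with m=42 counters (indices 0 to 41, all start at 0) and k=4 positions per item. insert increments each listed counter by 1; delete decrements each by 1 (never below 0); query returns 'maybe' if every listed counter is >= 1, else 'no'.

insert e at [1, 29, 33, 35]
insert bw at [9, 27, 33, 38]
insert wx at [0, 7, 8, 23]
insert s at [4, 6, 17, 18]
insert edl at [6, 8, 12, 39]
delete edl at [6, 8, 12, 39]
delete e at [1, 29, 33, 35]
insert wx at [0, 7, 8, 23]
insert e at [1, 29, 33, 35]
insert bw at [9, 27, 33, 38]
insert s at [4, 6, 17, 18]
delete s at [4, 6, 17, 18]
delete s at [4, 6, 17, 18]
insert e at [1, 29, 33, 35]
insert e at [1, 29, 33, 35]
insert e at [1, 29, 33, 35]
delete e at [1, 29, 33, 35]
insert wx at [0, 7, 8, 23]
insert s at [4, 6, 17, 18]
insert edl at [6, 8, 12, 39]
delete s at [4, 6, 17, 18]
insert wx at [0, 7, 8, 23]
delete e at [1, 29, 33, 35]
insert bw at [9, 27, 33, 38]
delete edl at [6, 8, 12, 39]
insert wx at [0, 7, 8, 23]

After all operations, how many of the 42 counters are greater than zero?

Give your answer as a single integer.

Answer: 11

Derivation:
Step 1: insert e at [1, 29, 33, 35] -> counters=[0,1,0,0,0,0,0,0,0,0,0,0,0,0,0,0,0,0,0,0,0,0,0,0,0,0,0,0,0,1,0,0,0,1,0,1,0,0,0,0,0,0]
Step 2: insert bw at [9, 27, 33, 38] -> counters=[0,1,0,0,0,0,0,0,0,1,0,0,0,0,0,0,0,0,0,0,0,0,0,0,0,0,0,1,0,1,0,0,0,2,0,1,0,0,1,0,0,0]
Step 3: insert wx at [0, 7, 8, 23] -> counters=[1,1,0,0,0,0,0,1,1,1,0,0,0,0,0,0,0,0,0,0,0,0,0,1,0,0,0,1,0,1,0,0,0,2,0,1,0,0,1,0,0,0]
Step 4: insert s at [4, 6, 17, 18] -> counters=[1,1,0,0,1,0,1,1,1,1,0,0,0,0,0,0,0,1,1,0,0,0,0,1,0,0,0,1,0,1,0,0,0,2,0,1,0,0,1,0,0,0]
Step 5: insert edl at [6, 8, 12, 39] -> counters=[1,1,0,0,1,0,2,1,2,1,0,0,1,0,0,0,0,1,1,0,0,0,0,1,0,0,0,1,0,1,0,0,0,2,0,1,0,0,1,1,0,0]
Step 6: delete edl at [6, 8, 12, 39] -> counters=[1,1,0,0,1,0,1,1,1,1,0,0,0,0,0,0,0,1,1,0,0,0,0,1,0,0,0,1,0,1,0,0,0,2,0,1,0,0,1,0,0,0]
Step 7: delete e at [1, 29, 33, 35] -> counters=[1,0,0,0,1,0,1,1,1,1,0,0,0,0,0,0,0,1,1,0,0,0,0,1,0,0,0,1,0,0,0,0,0,1,0,0,0,0,1,0,0,0]
Step 8: insert wx at [0, 7, 8, 23] -> counters=[2,0,0,0,1,0,1,2,2,1,0,0,0,0,0,0,0,1,1,0,0,0,0,2,0,0,0,1,0,0,0,0,0,1,0,0,0,0,1,0,0,0]
Step 9: insert e at [1, 29, 33, 35] -> counters=[2,1,0,0,1,0,1,2,2,1,0,0,0,0,0,0,0,1,1,0,0,0,0,2,0,0,0,1,0,1,0,0,0,2,0,1,0,0,1,0,0,0]
Step 10: insert bw at [9, 27, 33, 38] -> counters=[2,1,0,0,1,0,1,2,2,2,0,0,0,0,0,0,0,1,1,0,0,0,0,2,0,0,0,2,0,1,0,0,0,3,0,1,0,0,2,0,0,0]
Step 11: insert s at [4, 6, 17, 18] -> counters=[2,1,0,0,2,0,2,2,2,2,0,0,0,0,0,0,0,2,2,0,0,0,0,2,0,0,0,2,0,1,0,0,0,3,0,1,0,0,2,0,0,0]
Step 12: delete s at [4, 6, 17, 18] -> counters=[2,1,0,0,1,0,1,2,2,2,0,0,0,0,0,0,0,1,1,0,0,0,0,2,0,0,0,2,0,1,0,0,0,3,0,1,0,0,2,0,0,0]
Step 13: delete s at [4, 6, 17, 18] -> counters=[2,1,0,0,0,0,0,2,2,2,0,0,0,0,0,0,0,0,0,0,0,0,0,2,0,0,0,2,0,1,0,0,0,3,0,1,0,0,2,0,0,0]
Step 14: insert e at [1, 29, 33, 35] -> counters=[2,2,0,0,0,0,0,2,2,2,0,0,0,0,0,0,0,0,0,0,0,0,0,2,0,0,0,2,0,2,0,0,0,4,0,2,0,0,2,0,0,0]
Step 15: insert e at [1, 29, 33, 35] -> counters=[2,3,0,0,0,0,0,2,2,2,0,0,0,0,0,0,0,0,0,0,0,0,0,2,0,0,0,2,0,3,0,0,0,5,0,3,0,0,2,0,0,0]
Step 16: insert e at [1, 29, 33, 35] -> counters=[2,4,0,0,0,0,0,2,2,2,0,0,0,0,0,0,0,0,0,0,0,0,0,2,0,0,0,2,0,4,0,0,0,6,0,4,0,0,2,0,0,0]
Step 17: delete e at [1, 29, 33, 35] -> counters=[2,3,0,0,0,0,0,2,2,2,0,0,0,0,0,0,0,0,0,0,0,0,0,2,0,0,0,2,0,3,0,0,0,5,0,3,0,0,2,0,0,0]
Step 18: insert wx at [0, 7, 8, 23] -> counters=[3,3,0,0,0,0,0,3,3,2,0,0,0,0,0,0,0,0,0,0,0,0,0,3,0,0,0,2,0,3,0,0,0,5,0,3,0,0,2,0,0,0]
Step 19: insert s at [4, 6, 17, 18] -> counters=[3,3,0,0,1,0,1,3,3,2,0,0,0,0,0,0,0,1,1,0,0,0,0,3,0,0,0,2,0,3,0,0,0,5,0,3,0,0,2,0,0,0]
Step 20: insert edl at [6, 8, 12, 39] -> counters=[3,3,0,0,1,0,2,3,4,2,0,0,1,0,0,0,0,1,1,0,0,0,0,3,0,0,0,2,0,3,0,0,0,5,0,3,0,0,2,1,0,0]
Step 21: delete s at [4, 6, 17, 18] -> counters=[3,3,0,0,0,0,1,3,4,2,0,0,1,0,0,0,0,0,0,0,0,0,0,3,0,0,0,2,0,3,0,0,0,5,0,3,0,0,2,1,0,0]
Step 22: insert wx at [0, 7, 8, 23] -> counters=[4,3,0,0,0,0,1,4,5,2,0,0,1,0,0,0,0,0,0,0,0,0,0,4,0,0,0,2,0,3,0,0,0,5,0,3,0,0,2,1,0,0]
Step 23: delete e at [1, 29, 33, 35] -> counters=[4,2,0,0,0,0,1,4,5,2,0,0,1,0,0,0,0,0,0,0,0,0,0,4,0,0,0,2,0,2,0,0,0,4,0,2,0,0,2,1,0,0]
Step 24: insert bw at [9, 27, 33, 38] -> counters=[4,2,0,0,0,0,1,4,5,3,0,0,1,0,0,0,0,0,0,0,0,0,0,4,0,0,0,3,0,2,0,0,0,5,0,2,0,0,3,1,0,0]
Step 25: delete edl at [6, 8, 12, 39] -> counters=[4,2,0,0,0,0,0,4,4,3,0,0,0,0,0,0,0,0,0,0,0,0,0,4,0,0,0,3,0,2,0,0,0,5,0,2,0,0,3,0,0,0]
Step 26: insert wx at [0, 7, 8, 23] -> counters=[5,2,0,0,0,0,0,5,5,3,0,0,0,0,0,0,0,0,0,0,0,0,0,5,0,0,0,3,0,2,0,0,0,5,0,2,0,0,3,0,0,0]
Final counters=[5,2,0,0,0,0,0,5,5,3,0,0,0,0,0,0,0,0,0,0,0,0,0,5,0,0,0,3,0,2,0,0,0,5,0,2,0,0,3,0,0,0] -> 11 nonzero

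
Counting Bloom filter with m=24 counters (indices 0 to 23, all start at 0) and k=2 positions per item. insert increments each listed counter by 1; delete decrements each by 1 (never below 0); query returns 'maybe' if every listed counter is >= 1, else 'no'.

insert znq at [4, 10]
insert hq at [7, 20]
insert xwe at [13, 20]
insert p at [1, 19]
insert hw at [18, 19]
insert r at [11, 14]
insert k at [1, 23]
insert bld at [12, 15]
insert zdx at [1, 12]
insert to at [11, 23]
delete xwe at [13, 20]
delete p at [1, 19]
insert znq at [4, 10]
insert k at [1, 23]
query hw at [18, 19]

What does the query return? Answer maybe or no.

Answer: maybe

Derivation:
Step 1: insert znq at [4, 10] -> counters=[0,0,0,0,1,0,0,0,0,0,1,0,0,0,0,0,0,0,0,0,0,0,0,0]
Step 2: insert hq at [7, 20] -> counters=[0,0,0,0,1,0,0,1,0,0,1,0,0,0,0,0,0,0,0,0,1,0,0,0]
Step 3: insert xwe at [13, 20] -> counters=[0,0,0,0,1,0,0,1,0,0,1,0,0,1,0,0,0,0,0,0,2,0,0,0]
Step 4: insert p at [1, 19] -> counters=[0,1,0,0,1,0,0,1,0,0,1,0,0,1,0,0,0,0,0,1,2,0,0,0]
Step 5: insert hw at [18, 19] -> counters=[0,1,0,0,1,0,0,1,0,0,1,0,0,1,0,0,0,0,1,2,2,0,0,0]
Step 6: insert r at [11, 14] -> counters=[0,1,0,0,1,0,0,1,0,0,1,1,0,1,1,0,0,0,1,2,2,0,0,0]
Step 7: insert k at [1, 23] -> counters=[0,2,0,0,1,0,0,1,0,0,1,1,0,1,1,0,0,0,1,2,2,0,0,1]
Step 8: insert bld at [12, 15] -> counters=[0,2,0,0,1,0,0,1,0,0,1,1,1,1,1,1,0,0,1,2,2,0,0,1]
Step 9: insert zdx at [1, 12] -> counters=[0,3,0,0,1,0,0,1,0,0,1,1,2,1,1,1,0,0,1,2,2,0,0,1]
Step 10: insert to at [11, 23] -> counters=[0,3,0,0,1,0,0,1,0,0,1,2,2,1,1,1,0,0,1,2,2,0,0,2]
Step 11: delete xwe at [13, 20] -> counters=[0,3,0,0,1,0,0,1,0,0,1,2,2,0,1,1,0,0,1,2,1,0,0,2]
Step 12: delete p at [1, 19] -> counters=[0,2,0,0,1,0,0,1,0,0,1,2,2,0,1,1,0,0,1,1,1,0,0,2]
Step 13: insert znq at [4, 10] -> counters=[0,2,0,0,2,0,0,1,0,0,2,2,2,0,1,1,0,0,1,1,1,0,0,2]
Step 14: insert k at [1, 23] -> counters=[0,3,0,0,2,0,0,1,0,0,2,2,2,0,1,1,0,0,1,1,1,0,0,3]
Query hw: check counters[18]=1 counters[19]=1 -> maybe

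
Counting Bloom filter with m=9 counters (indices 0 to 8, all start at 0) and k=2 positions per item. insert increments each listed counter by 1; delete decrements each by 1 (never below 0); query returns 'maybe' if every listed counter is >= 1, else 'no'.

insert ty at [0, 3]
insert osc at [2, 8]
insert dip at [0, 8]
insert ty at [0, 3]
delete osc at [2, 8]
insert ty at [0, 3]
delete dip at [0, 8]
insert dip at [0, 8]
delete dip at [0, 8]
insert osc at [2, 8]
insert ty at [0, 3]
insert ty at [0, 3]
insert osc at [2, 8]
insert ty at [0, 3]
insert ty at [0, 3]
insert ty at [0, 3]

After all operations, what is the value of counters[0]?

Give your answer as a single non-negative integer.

Answer: 8

Derivation:
Step 1: insert ty at [0, 3] -> counters=[1,0,0,1,0,0,0,0,0]
Step 2: insert osc at [2, 8] -> counters=[1,0,1,1,0,0,0,0,1]
Step 3: insert dip at [0, 8] -> counters=[2,0,1,1,0,0,0,0,2]
Step 4: insert ty at [0, 3] -> counters=[3,0,1,2,0,0,0,0,2]
Step 5: delete osc at [2, 8] -> counters=[3,0,0,2,0,0,0,0,1]
Step 6: insert ty at [0, 3] -> counters=[4,0,0,3,0,0,0,0,1]
Step 7: delete dip at [0, 8] -> counters=[3,0,0,3,0,0,0,0,0]
Step 8: insert dip at [0, 8] -> counters=[4,0,0,3,0,0,0,0,1]
Step 9: delete dip at [0, 8] -> counters=[3,0,0,3,0,0,0,0,0]
Step 10: insert osc at [2, 8] -> counters=[3,0,1,3,0,0,0,0,1]
Step 11: insert ty at [0, 3] -> counters=[4,0,1,4,0,0,0,0,1]
Step 12: insert ty at [0, 3] -> counters=[5,0,1,5,0,0,0,0,1]
Step 13: insert osc at [2, 8] -> counters=[5,0,2,5,0,0,0,0,2]
Step 14: insert ty at [0, 3] -> counters=[6,0,2,6,0,0,0,0,2]
Step 15: insert ty at [0, 3] -> counters=[7,0,2,7,0,0,0,0,2]
Step 16: insert ty at [0, 3] -> counters=[8,0,2,8,0,0,0,0,2]
Final counters=[8,0,2,8,0,0,0,0,2] -> counters[0]=8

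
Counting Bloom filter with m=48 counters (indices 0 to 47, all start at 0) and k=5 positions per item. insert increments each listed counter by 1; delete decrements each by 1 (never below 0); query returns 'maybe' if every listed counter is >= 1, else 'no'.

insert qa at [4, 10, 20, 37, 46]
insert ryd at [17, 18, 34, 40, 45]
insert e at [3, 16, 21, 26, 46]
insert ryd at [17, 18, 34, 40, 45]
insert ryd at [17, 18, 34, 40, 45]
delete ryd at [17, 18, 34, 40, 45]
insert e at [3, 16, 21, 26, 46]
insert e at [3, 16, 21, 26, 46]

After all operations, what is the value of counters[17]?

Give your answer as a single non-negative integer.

Step 1: insert qa at [4, 10, 20, 37, 46] -> counters=[0,0,0,0,1,0,0,0,0,0,1,0,0,0,0,0,0,0,0,0,1,0,0,0,0,0,0,0,0,0,0,0,0,0,0,0,0,1,0,0,0,0,0,0,0,0,1,0]
Step 2: insert ryd at [17, 18, 34, 40, 45] -> counters=[0,0,0,0,1,0,0,0,0,0,1,0,0,0,0,0,0,1,1,0,1,0,0,0,0,0,0,0,0,0,0,0,0,0,1,0,0,1,0,0,1,0,0,0,0,1,1,0]
Step 3: insert e at [3, 16, 21, 26, 46] -> counters=[0,0,0,1,1,0,0,0,0,0,1,0,0,0,0,0,1,1,1,0,1,1,0,0,0,0,1,0,0,0,0,0,0,0,1,0,0,1,0,0,1,0,0,0,0,1,2,0]
Step 4: insert ryd at [17, 18, 34, 40, 45] -> counters=[0,0,0,1,1,0,0,0,0,0,1,0,0,0,0,0,1,2,2,0,1,1,0,0,0,0,1,0,0,0,0,0,0,0,2,0,0,1,0,0,2,0,0,0,0,2,2,0]
Step 5: insert ryd at [17, 18, 34, 40, 45] -> counters=[0,0,0,1,1,0,0,0,0,0,1,0,0,0,0,0,1,3,3,0,1,1,0,0,0,0,1,0,0,0,0,0,0,0,3,0,0,1,0,0,3,0,0,0,0,3,2,0]
Step 6: delete ryd at [17, 18, 34, 40, 45] -> counters=[0,0,0,1,1,0,0,0,0,0,1,0,0,0,0,0,1,2,2,0,1,1,0,0,0,0,1,0,0,0,0,0,0,0,2,0,0,1,0,0,2,0,0,0,0,2,2,0]
Step 7: insert e at [3, 16, 21, 26, 46] -> counters=[0,0,0,2,1,0,0,0,0,0,1,0,0,0,0,0,2,2,2,0,1,2,0,0,0,0,2,0,0,0,0,0,0,0,2,0,0,1,0,0,2,0,0,0,0,2,3,0]
Step 8: insert e at [3, 16, 21, 26, 46] -> counters=[0,0,0,3,1,0,0,0,0,0,1,0,0,0,0,0,3,2,2,0,1,3,0,0,0,0,3,0,0,0,0,0,0,0,2,0,0,1,0,0,2,0,0,0,0,2,4,0]
Final counters=[0,0,0,3,1,0,0,0,0,0,1,0,0,0,0,0,3,2,2,0,1,3,0,0,0,0,3,0,0,0,0,0,0,0,2,0,0,1,0,0,2,0,0,0,0,2,4,0] -> counters[17]=2

Answer: 2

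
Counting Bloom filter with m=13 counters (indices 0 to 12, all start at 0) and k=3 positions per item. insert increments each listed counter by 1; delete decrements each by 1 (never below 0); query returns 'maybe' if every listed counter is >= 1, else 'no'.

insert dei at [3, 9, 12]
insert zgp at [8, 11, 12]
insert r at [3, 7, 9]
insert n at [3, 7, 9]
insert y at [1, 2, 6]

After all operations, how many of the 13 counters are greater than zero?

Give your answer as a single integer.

Answer: 9

Derivation:
Step 1: insert dei at [3, 9, 12] -> counters=[0,0,0,1,0,0,0,0,0,1,0,0,1]
Step 2: insert zgp at [8, 11, 12] -> counters=[0,0,0,1,0,0,0,0,1,1,0,1,2]
Step 3: insert r at [3, 7, 9] -> counters=[0,0,0,2,0,0,0,1,1,2,0,1,2]
Step 4: insert n at [3, 7, 9] -> counters=[0,0,0,3,0,0,0,2,1,3,0,1,2]
Step 5: insert y at [1, 2, 6] -> counters=[0,1,1,3,0,0,1,2,1,3,0,1,2]
Final counters=[0,1,1,3,0,0,1,2,1,3,0,1,2] -> 9 nonzero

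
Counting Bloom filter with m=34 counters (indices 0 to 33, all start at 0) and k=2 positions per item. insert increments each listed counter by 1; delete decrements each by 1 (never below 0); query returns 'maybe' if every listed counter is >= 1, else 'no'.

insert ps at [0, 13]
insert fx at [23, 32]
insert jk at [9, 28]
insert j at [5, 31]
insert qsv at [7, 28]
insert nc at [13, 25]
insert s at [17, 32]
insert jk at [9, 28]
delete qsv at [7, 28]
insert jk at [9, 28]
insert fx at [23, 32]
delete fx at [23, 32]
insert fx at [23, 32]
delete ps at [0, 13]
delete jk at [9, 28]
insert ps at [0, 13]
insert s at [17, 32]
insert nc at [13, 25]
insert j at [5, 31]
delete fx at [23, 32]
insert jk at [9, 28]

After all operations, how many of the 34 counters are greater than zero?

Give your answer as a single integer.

Step 1: insert ps at [0, 13] -> counters=[1,0,0,0,0,0,0,0,0,0,0,0,0,1,0,0,0,0,0,0,0,0,0,0,0,0,0,0,0,0,0,0,0,0]
Step 2: insert fx at [23, 32] -> counters=[1,0,0,0,0,0,0,0,0,0,0,0,0,1,0,0,0,0,0,0,0,0,0,1,0,0,0,0,0,0,0,0,1,0]
Step 3: insert jk at [9, 28] -> counters=[1,0,0,0,0,0,0,0,0,1,0,0,0,1,0,0,0,0,0,0,0,0,0,1,0,0,0,0,1,0,0,0,1,0]
Step 4: insert j at [5, 31] -> counters=[1,0,0,0,0,1,0,0,0,1,0,0,0,1,0,0,0,0,0,0,0,0,0,1,0,0,0,0,1,0,0,1,1,0]
Step 5: insert qsv at [7, 28] -> counters=[1,0,0,0,0,1,0,1,0,1,0,0,0,1,0,0,0,0,0,0,0,0,0,1,0,0,0,0,2,0,0,1,1,0]
Step 6: insert nc at [13, 25] -> counters=[1,0,0,0,0,1,0,1,0,1,0,0,0,2,0,0,0,0,0,0,0,0,0,1,0,1,0,0,2,0,0,1,1,0]
Step 7: insert s at [17, 32] -> counters=[1,0,0,0,0,1,0,1,0,1,0,0,0,2,0,0,0,1,0,0,0,0,0,1,0,1,0,0,2,0,0,1,2,0]
Step 8: insert jk at [9, 28] -> counters=[1,0,0,0,0,1,0,1,0,2,0,0,0,2,0,0,0,1,0,0,0,0,0,1,0,1,0,0,3,0,0,1,2,0]
Step 9: delete qsv at [7, 28] -> counters=[1,0,0,0,0,1,0,0,0,2,0,0,0,2,0,0,0,1,0,0,0,0,0,1,0,1,0,0,2,0,0,1,2,0]
Step 10: insert jk at [9, 28] -> counters=[1,0,0,0,0,1,0,0,0,3,0,0,0,2,0,0,0,1,0,0,0,0,0,1,0,1,0,0,3,0,0,1,2,0]
Step 11: insert fx at [23, 32] -> counters=[1,0,0,0,0,1,0,0,0,3,0,0,0,2,0,0,0,1,0,0,0,0,0,2,0,1,0,0,3,0,0,1,3,0]
Step 12: delete fx at [23, 32] -> counters=[1,0,0,0,0,1,0,0,0,3,0,0,0,2,0,0,0,1,0,0,0,0,0,1,0,1,0,0,3,0,0,1,2,0]
Step 13: insert fx at [23, 32] -> counters=[1,0,0,0,0,1,0,0,0,3,0,0,0,2,0,0,0,1,0,0,0,0,0,2,0,1,0,0,3,0,0,1,3,0]
Step 14: delete ps at [0, 13] -> counters=[0,0,0,0,0,1,0,0,0,3,0,0,0,1,0,0,0,1,0,0,0,0,0,2,0,1,0,0,3,0,0,1,3,0]
Step 15: delete jk at [9, 28] -> counters=[0,0,0,0,0,1,0,0,0,2,0,0,0,1,0,0,0,1,0,0,0,0,0,2,0,1,0,0,2,0,0,1,3,0]
Step 16: insert ps at [0, 13] -> counters=[1,0,0,0,0,1,0,0,0,2,0,0,0,2,0,0,0,1,0,0,0,0,0,2,0,1,0,0,2,0,0,1,3,0]
Step 17: insert s at [17, 32] -> counters=[1,0,0,0,0,1,0,0,0,2,0,0,0,2,0,0,0,2,0,0,0,0,0,2,0,1,0,0,2,0,0,1,4,0]
Step 18: insert nc at [13, 25] -> counters=[1,0,0,0,0,1,0,0,0,2,0,0,0,3,0,0,0,2,0,0,0,0,0,2,0,2,0,0,2,0,0,1,4,0]
Step 19: insert j at [5, 31] -> counters=[1,0,0,0,0,2,0,0,0,2,0,0,0,3,0,0,0,2,0,0,0,0,0,2,0,2,0,0,2,0,0,2,4,0]
Step 20: delete fx at [23, 32] -> counters=[1,0,0,0,0,2,0,0,0,2,0,0,0,3,0,0,0,2,0,0,0,0,0,1,0,2,0,0,2,0,0,2,3,0]
Step 21: insert jk at [9, 28] -> counters=[1,0,0,0,0,2,0,0,0,3,0,0,0,3,0,0,0,2,0,0,0,0,0,1,0,2,0,0,3,0,0,2,3,0]
Final counters=[1,0,0,0,0,2,0,0,0,3,0,0,0,3,0,0,0,2,0,0,0,0,0,1,0,2,0,0,3,0,0,2,3,0] -> 10 nonzero

Answer: 10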